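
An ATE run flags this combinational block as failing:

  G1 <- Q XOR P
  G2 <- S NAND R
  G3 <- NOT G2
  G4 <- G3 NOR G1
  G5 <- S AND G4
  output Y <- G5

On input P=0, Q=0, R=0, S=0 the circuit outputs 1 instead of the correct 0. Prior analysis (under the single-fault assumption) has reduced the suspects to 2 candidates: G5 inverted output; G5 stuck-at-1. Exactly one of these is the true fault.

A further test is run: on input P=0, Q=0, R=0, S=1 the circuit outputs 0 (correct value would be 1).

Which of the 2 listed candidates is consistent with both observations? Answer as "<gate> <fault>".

G5 inverted output

Evaluate each candidate on input P=0, Q=0, R=0, S=1:
  G5 inverted output: G1=0, G2=1, G3=0, G4=1, G5=0 [inverted output] → 0 — matches
  G5 stuck-at-1: G1=0, G2=1, G3=0, G4=1, G5=1 [stuck-at-1] → 1 — eliminated
Only G5 inverted output reproduces the observed 0.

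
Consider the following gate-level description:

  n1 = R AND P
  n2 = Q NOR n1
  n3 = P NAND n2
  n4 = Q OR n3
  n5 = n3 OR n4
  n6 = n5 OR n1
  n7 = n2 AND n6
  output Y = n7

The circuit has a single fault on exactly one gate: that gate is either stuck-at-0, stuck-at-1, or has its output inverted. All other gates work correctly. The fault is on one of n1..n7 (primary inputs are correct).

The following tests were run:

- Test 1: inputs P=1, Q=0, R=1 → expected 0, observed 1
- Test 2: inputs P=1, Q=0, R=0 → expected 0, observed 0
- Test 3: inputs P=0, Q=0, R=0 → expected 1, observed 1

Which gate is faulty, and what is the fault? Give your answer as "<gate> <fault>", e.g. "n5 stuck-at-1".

n2 stuck-at-1

Fault-free values for test 1 (P=1, Q=0, R=1): n1=1, n2=0, n3=1, n4=1, n5=1, n6=1, n7=0, giving Y=0. Observed 1.
Test 1: faults giving observed 1 are {n2 stuck-at-1, n2 inverted output, n7 stuck-at-1, n7 inverted output}.
Test 2 (P=1, Q=0, R=0): fault-free n1=0, n2=1, n3=0, n4=0, n5=0, n6=0, n7=0 → 0; observed 0. Eliminates n7 stuck-at-1, n7 inverted output.
Test 3 (P=0, Q=0, R=0): fault-free n1=0, n2=1, n3=1, n4=1, n5=1, n6=1, n7=1 → 1; observed 1. Eliminates n2 inverted output.
Only n2 stuck-at-1 is consistent with every test.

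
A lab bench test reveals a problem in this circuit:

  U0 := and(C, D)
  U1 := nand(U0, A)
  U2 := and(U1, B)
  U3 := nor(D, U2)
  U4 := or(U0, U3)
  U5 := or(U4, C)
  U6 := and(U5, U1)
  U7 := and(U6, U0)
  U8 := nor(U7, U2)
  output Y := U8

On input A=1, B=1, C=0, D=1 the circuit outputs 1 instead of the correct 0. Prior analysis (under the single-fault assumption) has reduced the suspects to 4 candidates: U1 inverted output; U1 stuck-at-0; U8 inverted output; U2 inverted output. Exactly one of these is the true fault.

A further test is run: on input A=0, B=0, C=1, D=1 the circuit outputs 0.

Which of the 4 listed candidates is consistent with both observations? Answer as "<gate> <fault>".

U2 inverted output

Evaluate each candidate on input A=0, B=0, C=1, D=1:
  U1 inverted output: U0=1, U1=0 [inverted output], U2=0, U3=0, U4=1, U5=1, U6=0, U7=0, U8=1 → 1 — eliminated
  U1 stuck-at-0: U0=1, U1=0 [stuck-at-0], U2=0, U3=0, U4=1, U5=1, U6=0, U7=0, U8=1 → 1 — eliminated
  U8 inverted output: U0=1, U1=1, U2=0, U3=0, U4=1, U5=1, U6=1, U7=1, U8=1 [inverted output] → 1 — eliminated
  U2 inverted output: U0=1, U1=1, U2=1 [inverted output], U3=0, U4=1, U5=1, U6=1, U7=1, U8=0 → 0 — matches
Only U2 inverted output reproduces the observed 0.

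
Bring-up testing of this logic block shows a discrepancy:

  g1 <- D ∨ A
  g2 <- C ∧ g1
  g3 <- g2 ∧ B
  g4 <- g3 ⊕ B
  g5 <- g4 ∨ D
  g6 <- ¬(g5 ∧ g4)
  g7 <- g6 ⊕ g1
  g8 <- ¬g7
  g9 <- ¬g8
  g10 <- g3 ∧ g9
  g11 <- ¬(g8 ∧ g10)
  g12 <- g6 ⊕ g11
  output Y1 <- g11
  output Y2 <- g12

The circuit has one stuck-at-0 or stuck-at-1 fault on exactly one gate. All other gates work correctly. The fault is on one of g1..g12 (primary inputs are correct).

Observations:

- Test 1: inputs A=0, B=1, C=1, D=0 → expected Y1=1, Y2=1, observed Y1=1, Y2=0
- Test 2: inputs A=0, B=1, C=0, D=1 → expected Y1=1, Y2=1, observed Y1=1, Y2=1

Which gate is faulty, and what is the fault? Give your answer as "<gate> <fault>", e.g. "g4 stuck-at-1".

g1 stuck-at-1

Fault-free values for test 1 (A=0, B=1, C=1, D=0): g1=0, g2=0, g3=0, g4=1, g5=1, g6=0, g7=0, g8=1, g9=0, g10=0, g11=1, g12=1, giving Y1=1, Y2=1. Observed Y1=1, Y2=0.
Test 1: faults giving observed Y1=1, Y2=0 are {g1 stuck-at-1, g2 stuck-at-1, g3 stuck-at-1, g4 stuck-at-0, g5 stuck-at-0, g6 stuck-at-1, g12 stuck-at-0}.
Test 2 (A=0, B=1, C=0, D=1): fault-free g1=1, g2=0, g3=0, g4=1, g5=1, g6=0, g7=1, g8=0, g9=1, g10=0, g11=1, g12=1 → Y1=1, Y2=1; observed Y1=1, Y2=1. Eliminates g2 stuck-at-1, g3 stuck-at-1, g4 stuck-at-0, g5 stuck-at-0, g6 stuck-at-1, g12 stuck-at-0.
Only g1 stuck-at-1 is consistent with every test.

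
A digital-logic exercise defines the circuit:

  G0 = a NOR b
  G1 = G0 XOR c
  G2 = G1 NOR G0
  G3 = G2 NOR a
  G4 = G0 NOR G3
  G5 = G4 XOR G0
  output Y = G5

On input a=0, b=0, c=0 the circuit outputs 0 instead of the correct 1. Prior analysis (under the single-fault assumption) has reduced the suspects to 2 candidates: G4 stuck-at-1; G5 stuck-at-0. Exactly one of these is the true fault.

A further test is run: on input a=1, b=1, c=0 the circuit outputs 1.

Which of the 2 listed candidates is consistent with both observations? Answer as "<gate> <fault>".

G4 stuck-at-1

Evaluate each candidate on input a=1, b=1, c=0:
  G4 stuck-at-1: G0=0, G1=0, G2=1, G3=0, G4=1 [stuck-at-1], G5=1 → 1 — matches
  G5 stuck-at-0: G0=0, G1=0, G2=1, G3=0, G4=1, G5=0 [stuck-at-0] → 0 — eliminated
Only G4 stuck-at-1 reproduces the observed 1.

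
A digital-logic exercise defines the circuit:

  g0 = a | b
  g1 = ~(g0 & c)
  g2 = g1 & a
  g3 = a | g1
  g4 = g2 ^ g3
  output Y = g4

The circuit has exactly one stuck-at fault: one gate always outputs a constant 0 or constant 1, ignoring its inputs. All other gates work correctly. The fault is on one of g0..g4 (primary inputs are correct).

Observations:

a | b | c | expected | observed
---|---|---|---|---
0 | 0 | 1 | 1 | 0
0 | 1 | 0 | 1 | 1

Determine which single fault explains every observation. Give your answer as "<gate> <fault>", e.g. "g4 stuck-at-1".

Fault-free values for test 1 (a=0, b=0, c=1): g0=0, g1=1, g2=0, g3=1, g4=1, giving Y=1. Observed 0.
Test 1: faults giving observed 0 are {g0 stuck-at-1, g1 stuck-at-0, g2 stuck-at-1, g3 stuck-at-0, g4 stuck-at-0}.
Test 2 (a=0, b=1, c=0): fault-free g0=1, g1=1, g2=0, g3=1, g4=1 → 1; observed 1. Eliminates g1 stuck-at-0, g2 stuck-at-1, g3 stuck-at-0, g4 stuck-at-0.
Only g0 stuck-at-1 is consistent with every test.

g0 stuck-at-1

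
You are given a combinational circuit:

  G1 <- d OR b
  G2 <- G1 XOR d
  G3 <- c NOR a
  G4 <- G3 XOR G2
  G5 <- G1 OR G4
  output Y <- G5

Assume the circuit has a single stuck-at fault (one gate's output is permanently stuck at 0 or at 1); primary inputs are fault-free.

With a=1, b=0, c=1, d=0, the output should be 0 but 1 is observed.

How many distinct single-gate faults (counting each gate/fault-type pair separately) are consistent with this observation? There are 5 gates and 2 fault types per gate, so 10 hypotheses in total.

Fault-free: G1=0, G2=0, G3=0, G4=0, G5=0 → 0. Observed 1.
  G1 stuck-at-0: output 0 ✗
  G1 stuck-at-1: output 1 ✓
  G2 stuck-at-0: output 0 ✗
  G2 stuck-at-1: output 1 ✓
  G3 stuck-at-0: output 0 ✗
  G3 stuck-at-1: output 1 ✓
  G4 stuck-at-0: output 0 ✗
  G4 stuck-at-1: output 1 ✓
  G5 stuck-at-0: output 0 ✗
  G5 stuck-at-1: output 1 ✓
Consistent faults: {G1 stuck-at-1, G2 stuck-at-1, G3 stuck-at-1, G4 stuck-at-1, G5 stuck-at-1} — 5 in all.

5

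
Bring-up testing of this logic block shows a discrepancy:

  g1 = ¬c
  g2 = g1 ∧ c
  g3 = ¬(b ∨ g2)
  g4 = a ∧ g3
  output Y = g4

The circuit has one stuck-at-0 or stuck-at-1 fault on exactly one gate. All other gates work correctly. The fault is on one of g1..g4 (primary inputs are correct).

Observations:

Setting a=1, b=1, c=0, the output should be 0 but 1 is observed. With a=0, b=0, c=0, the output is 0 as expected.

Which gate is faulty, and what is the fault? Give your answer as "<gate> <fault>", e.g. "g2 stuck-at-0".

g3 stuck-at-1

Fault-free values for test 1 (a=1, b=1, c=0): g1=1, g2=0, g3=0, g4=0, giving Y=0. Observed 1.
Test 1: faults giving observed 1 are {g3 stuck-at-1, g4 stuck-at-1}.
Test 2 (a=0, b=0, c=0): fault-free g1=1, g2=0, g3=1, g4=0 → 0; observed 0. Eliminates g4 stuck-at-1.
Only g3 stuck-at-1 is consistent with every test.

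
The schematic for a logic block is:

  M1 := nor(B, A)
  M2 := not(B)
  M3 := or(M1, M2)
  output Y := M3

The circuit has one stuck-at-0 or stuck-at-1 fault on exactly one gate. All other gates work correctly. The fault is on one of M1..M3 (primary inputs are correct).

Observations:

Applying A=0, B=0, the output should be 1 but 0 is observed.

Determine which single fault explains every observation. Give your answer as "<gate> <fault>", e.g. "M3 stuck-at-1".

M3 stuck-at-0

Fault-free values for test 1 (A=0, B=0): M1=1, M2=1, M3=1, giving Y=1. Observed 0.
Test 1: faults giving observed 0 are {M3 stuck-at-0}.
Only M3 stuck-at-0 is consistent with every test.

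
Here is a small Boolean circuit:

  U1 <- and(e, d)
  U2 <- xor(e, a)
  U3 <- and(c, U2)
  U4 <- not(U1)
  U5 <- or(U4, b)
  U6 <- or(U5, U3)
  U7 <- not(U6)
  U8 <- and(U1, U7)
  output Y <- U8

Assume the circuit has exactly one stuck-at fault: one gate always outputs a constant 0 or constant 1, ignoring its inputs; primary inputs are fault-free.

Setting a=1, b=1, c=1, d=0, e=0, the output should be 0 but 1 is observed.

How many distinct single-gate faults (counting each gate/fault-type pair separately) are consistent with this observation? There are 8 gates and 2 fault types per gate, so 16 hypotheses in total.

Fault-free: U1=0, U2=1, U3=1, U4=1, U5=1, U6=1, U7=0, U8=0 → 0. Observed 1.
  U1: none of the 2 fault types match ✗
  U2: none of the 2 fault types match ✗
  U3: none of the 2 fault types match ✗
  U4: none of the 2 fault types match ✗
  U5: none of the 2 fault types match ✗
  U6: none of the 2 fault types match ✗
  U7: none of the 2 fault types match ✗
  U8: stuck-at-1 ✓; others ✗
Consistent faults: {U8 stuck-at-1} — 1 in all.

1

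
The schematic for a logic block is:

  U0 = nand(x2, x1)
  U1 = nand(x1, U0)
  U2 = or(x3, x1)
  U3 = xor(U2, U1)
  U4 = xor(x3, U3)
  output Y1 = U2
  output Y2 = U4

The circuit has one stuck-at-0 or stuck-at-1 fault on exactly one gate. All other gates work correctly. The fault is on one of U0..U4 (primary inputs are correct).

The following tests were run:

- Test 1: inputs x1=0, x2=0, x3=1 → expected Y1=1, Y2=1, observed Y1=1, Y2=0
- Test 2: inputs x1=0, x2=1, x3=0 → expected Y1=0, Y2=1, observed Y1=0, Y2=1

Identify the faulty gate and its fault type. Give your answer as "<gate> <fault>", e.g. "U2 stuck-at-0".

U3 stuck-at-1

Fault-free values for test 1 (x1=0, x2=0, x3=1): U0=1, U1=1, U2=1, U3=0, U4=1, giving Y1=1, Y2=1. Observed Y1=1, Y2=0.
Test 1: faults giving observed Y1=1, Y2=0 are {U1 stuck-at-0, U3 stuck-at-1, U4 stuck-at-0}.
Test 2 (x1=0, x2=1, x3=0): fault-free U0=1, U1=1, U2=0, U3=1, U4=1 → Y1=0, Y2=1; observed Y1=0, Y2=1. Eliminates U1 stuck-at-0, U4 stuck-at-0.
Only U3 stuck-at-1 is consistent with every test.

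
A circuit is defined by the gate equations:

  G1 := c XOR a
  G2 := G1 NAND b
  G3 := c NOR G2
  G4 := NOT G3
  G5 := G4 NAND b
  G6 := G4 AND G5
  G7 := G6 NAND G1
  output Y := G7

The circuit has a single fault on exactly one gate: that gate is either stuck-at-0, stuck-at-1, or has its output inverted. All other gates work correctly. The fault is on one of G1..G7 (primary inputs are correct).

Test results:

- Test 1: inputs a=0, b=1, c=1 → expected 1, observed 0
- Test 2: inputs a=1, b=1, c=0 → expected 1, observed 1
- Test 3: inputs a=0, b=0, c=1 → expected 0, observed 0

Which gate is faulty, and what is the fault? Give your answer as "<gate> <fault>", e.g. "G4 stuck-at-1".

G5 stuck-at-1

Fault-free values for test 1 (a=0, b=1, c=1): G1=1, G2=0, G3=0, G4=1, G5=0, G6=0, G7=1, giving Y=1. Observed 0.
Test 1: faults giving observed 0 are {G5 stuck-at-1, G5 inverted output, G6 stuck-at-1, G6 inverted output, G7 stuck-at-0, G7 inverted output}.
Test 2 (a=1, b=1, c=0): fault-free G1=1, G2=0, G3=1, G4=0, G5=1, G6=0, G7=1 → 1; observed 1. Eliminates G6 stuck-at-1, G6 inverted output, G7 stuck-at-0, G7 inverted output.
Test 3 (a=0, b=0, c=1): fault-free G1=1, G2=1, G3=0, G4=1, G5=1, G6=1, G7=0 → 0; observed 0. Eliminates G5 inverted output.
Only G5 stuck-at-1 is consistent with every test.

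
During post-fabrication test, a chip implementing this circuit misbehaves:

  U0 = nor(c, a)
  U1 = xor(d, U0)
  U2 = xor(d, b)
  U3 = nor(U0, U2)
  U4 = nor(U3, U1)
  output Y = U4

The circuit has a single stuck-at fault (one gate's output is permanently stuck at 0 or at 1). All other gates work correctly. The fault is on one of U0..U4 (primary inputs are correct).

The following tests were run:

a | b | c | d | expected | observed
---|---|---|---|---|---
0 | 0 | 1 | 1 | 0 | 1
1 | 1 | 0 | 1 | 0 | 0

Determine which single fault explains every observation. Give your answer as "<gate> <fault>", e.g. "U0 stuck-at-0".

U1 stuck-at-0

Fault-free values for test 1 (a=0, b=0, c=1, d=1): U0=0, U1=1, U2=1, U3=0, U4=0, giving Y=0. Observed 1.
Test 1: faults giving observed 1 are {U0 stuck-at-1, U1 stuck-at-0, U4 stuck-at-1}.
Test 2 (a=1, b=1, c=0, d=1): fault-free U0=0, U1=1, U2=0, U3=1, U4=0 → 0; observed 0. Eliminates U0 stuck-at-1, U4 stuck-at-1.
Only U1 stuck-at-0 is consistent with every test.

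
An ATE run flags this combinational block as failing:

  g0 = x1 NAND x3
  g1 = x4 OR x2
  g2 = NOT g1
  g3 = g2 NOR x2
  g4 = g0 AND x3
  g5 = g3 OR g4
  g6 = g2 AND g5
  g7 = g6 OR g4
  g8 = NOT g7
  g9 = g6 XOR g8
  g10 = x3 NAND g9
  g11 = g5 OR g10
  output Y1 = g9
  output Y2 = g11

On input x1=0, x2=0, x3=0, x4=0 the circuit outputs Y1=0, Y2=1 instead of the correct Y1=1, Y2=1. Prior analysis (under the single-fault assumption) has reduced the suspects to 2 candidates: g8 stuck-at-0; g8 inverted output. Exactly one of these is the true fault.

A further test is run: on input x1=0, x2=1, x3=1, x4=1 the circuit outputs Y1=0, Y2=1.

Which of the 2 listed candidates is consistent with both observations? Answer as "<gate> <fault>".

Evaluate each candidate on input x1=0, x2=1, x3=1, x4=1:
  g8 stuck-at-0: g0=1, g1=1, g2=0, g3=0, g4=1, g5=1, g6=0, g7=1, g8=0 [stuck-at-0], g9=0, g10=1, g11=1 → Y1=0, Y2=1 — matches
  g8 inverted output: g0=1, g1=1, g2=0, g3=0, g4=1, g5=1, g6=0, g7=1, g8=1 [inverted output], g9=1, g10=0, g11=1 → Y1=1, Y2=1 — eliminated
Only g8 stuck-at-0 reproduces the observed Y1=0, Y2=1.

g8 stuck-at-0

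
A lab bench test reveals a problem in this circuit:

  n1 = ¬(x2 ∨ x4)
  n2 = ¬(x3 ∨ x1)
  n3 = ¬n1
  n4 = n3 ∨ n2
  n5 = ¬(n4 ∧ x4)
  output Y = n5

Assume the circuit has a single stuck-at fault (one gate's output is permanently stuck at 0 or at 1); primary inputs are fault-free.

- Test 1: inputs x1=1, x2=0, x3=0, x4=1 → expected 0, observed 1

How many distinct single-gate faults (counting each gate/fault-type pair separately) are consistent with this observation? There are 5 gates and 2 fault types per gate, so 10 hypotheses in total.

Fault-free: n1=0, n2=0, n3=1, n4=1, n5=0 → 0. Observed 1.
  n1 stuck-at-0: output 0 ✗
  n1 stuck-at-1: output 1 ✓
  n2 stuck-at-0: output 0 ✗
  n2 stuck-at-1: output 0 ✗
  n3 stuck-at-0: output 1 ✓
  n3 stuck-at-1: output 0 ✗
  n4 stuck-at-0: output 1 ✓
  n4 stuck-at-1: output 0 ✗
  n5 stuck-at-0: output 0 ✗
  n5 stuck-at-1: output 1 ✓
Consistent faults: {n1 stuck-at-1, n3 stuck-at-0, n4 stuck-at-0, n5 stuck-at-1} — 4 in all.

4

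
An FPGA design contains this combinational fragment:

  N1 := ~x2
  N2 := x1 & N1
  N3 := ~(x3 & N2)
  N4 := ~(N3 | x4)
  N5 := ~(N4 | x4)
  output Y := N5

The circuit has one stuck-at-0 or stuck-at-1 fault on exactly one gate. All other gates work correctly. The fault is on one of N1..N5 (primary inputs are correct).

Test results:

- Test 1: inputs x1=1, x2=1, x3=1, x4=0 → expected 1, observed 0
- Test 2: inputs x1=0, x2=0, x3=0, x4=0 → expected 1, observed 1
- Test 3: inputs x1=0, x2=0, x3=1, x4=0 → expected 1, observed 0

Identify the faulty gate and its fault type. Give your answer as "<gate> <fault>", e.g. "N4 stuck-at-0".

N2 stuck-at-1

Fault-free values for test 1 (x1=1, x2=1, x3=1, x4=0): N1=0, N2=0, N3=1, N4=0, N5=1, giving Y=1. Observed 0.
Test 1: faults giving observed 0 are {N1 stuck-at-1, N2 stuck-at-1, N3 stuck-at-0, N4 stuck-at-1, N5 stuck-at-0}.
Test 2 (x1=0, x2=0, x3=0, x4=0): fault-free N1=1, N2=0, N3=1, N4=0, N5=1 → 1; observed 1. Eliminates N3 stuck-at-0, N4 stuck-at-1, N5 stuck-at-0.
Test 3 (x1=0, x2=0, x3=1, x4=0): fault-free N1=1, N2=0, N3=1, N4=0, N5=1 → 1; observed 0. Eliminates N1 stuck-at-1.
Only N2 stuck-at-1 is consistent with every test.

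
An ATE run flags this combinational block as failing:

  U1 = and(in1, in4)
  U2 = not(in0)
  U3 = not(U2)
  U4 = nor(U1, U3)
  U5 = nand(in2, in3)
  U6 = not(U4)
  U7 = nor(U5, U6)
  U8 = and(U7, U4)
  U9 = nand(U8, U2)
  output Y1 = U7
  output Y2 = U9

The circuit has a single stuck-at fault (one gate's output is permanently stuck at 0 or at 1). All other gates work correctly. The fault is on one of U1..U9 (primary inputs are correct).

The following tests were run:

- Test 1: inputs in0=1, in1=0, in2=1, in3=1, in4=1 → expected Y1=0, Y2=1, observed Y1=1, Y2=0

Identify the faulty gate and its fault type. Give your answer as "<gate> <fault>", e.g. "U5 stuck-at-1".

U2 stuck-at-1

Fault-free values for test 1 (in0=1, in1=0, in2=1, in3=1, in4=1): U1=0, U2=0, U3=1, U4=0, U5=0, U6=1, U7=0, U8=0, U9=1, giving Y1=0, Y2=1. Observed Y1=1, Y2=0.
Test 1: faults giving observed Y1=1, Y2=0 are {U2 stuck-at-1}.
Only U2 stuck-at-1 is consistent with every test.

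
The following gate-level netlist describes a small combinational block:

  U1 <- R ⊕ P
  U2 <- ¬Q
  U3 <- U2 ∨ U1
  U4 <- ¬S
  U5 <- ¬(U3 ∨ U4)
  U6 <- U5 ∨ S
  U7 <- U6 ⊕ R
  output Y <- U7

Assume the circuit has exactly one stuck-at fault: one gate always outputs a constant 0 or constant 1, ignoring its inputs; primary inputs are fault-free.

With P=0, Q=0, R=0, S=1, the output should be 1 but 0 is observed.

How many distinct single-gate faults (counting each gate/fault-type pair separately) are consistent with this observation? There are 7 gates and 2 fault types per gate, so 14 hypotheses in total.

2

Fault-free: U1=0, U2=1, U3=1, U4=0, U5=0, U6=1, U7=1 → 1. Observed 0.
  U1 stuck-at-0: output 1 ✗
  U1 stuck-at-1: output 1 ✗
  U2 stuck-at-0: output 1 ✗
  U2 stuck-at-1: output 1 ✗
  U3 stuck-at-0: output 1 ✗
  U3 stuck-at-1: output 1 ✗
  U4 stuck-at-0: output 1 ✗
  U4 stuck-at-1: output 1 ✗
  U5 stuck-at-0: output 1 ✗
  U5 stuck-at-1: output 1 ✗
  U6 stuck-at-0: output 0 ✓
  U6 stuck-at-1: output 1 ✗
  U7 stuck-at-0: output 0 ✓
  U7 stuck-at-1: output 1 ✗
Consistent faults: {U6 stuck-at-0, U7 stuck-at-0} — 2 in all.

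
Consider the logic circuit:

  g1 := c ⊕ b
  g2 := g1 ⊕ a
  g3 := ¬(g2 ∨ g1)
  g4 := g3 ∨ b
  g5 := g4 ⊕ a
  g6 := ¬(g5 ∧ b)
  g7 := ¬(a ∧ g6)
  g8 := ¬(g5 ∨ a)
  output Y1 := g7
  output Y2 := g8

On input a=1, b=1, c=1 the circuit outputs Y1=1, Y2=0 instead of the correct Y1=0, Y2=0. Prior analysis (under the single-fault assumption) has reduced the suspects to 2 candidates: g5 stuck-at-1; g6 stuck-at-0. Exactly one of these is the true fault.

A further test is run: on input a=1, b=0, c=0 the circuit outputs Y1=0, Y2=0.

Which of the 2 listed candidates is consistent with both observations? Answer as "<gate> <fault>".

Evaluate each candidate on input a=1, b=0, c=0:
  g5 stuck-at-1: g1=0, g2=1, g3=0, g4=0, g5=1 [stuck-at-1], g6=1, g7=0, g8=0 → Y1=0, Y2=0 — matches
  g6 stuck-at-0: g1=0, g2=1, g3=0, g4=0, g5=1, g6=0 [stuck-at-0], g7=1, g8=0 → Y1=1, Y2=0 — eliminated
Only g5 stuck-at-1 reproduces the observed Y1=0, Y2=0.

g5 stuck-at-1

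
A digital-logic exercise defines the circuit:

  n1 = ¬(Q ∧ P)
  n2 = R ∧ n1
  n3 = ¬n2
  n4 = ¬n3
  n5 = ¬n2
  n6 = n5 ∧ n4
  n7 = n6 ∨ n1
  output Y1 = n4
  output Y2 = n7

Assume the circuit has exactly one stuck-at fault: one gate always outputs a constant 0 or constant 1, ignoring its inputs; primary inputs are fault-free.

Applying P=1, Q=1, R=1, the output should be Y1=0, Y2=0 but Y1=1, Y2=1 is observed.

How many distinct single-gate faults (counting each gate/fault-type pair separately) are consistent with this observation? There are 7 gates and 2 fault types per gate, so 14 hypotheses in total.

Fault-free: n1=0, n2=0, n3=1, n4=0, n5=1, n6=0, n7=0 → Y1=0, Y2=0. Observed Y1=1, Y2=1.
  n1 stuck-at-0: output Y1=0, Y2=0 ✗
  n1 stuck-at-1: output Y1=1, Y2=1 ✓
  n2 stuck-at-0: output Y1=0, Y2=0 ✗
  n2 stuck-at-1: output Y1=1, Y2=0 ✗
  n3 stuck-at-0: output Y1=1, Y2=1 ✓
  n3 stuck-at-1: output Y1=0, Y2=0 ✗
  n4 stuck-at-0: output Y1=0, Y2=0 ✗
  n4 stuck-at-1: output Y1=1, Y2=1 ✓
  n5 stuck-at-0: output Y1=0, Y2=0 ✗
  n5 stuck-at-1: output Y1=0, Y2=0 ✗
  n6 stuck-at-0: output Y1=0, Y2=0 ✗
  n6 stuck-at-1: output Y1=0, Y2=1 ✗
  n7 stuck-at-0: output Y1=0, Y2=0 ✗
  n7 stuck-at-1: output Y1=0, Y2=1 ✗
Consistent faults: {n1 stuck-at-1, n3 stuck-at-0, n4 stuck-at-1} — 3 in all.

3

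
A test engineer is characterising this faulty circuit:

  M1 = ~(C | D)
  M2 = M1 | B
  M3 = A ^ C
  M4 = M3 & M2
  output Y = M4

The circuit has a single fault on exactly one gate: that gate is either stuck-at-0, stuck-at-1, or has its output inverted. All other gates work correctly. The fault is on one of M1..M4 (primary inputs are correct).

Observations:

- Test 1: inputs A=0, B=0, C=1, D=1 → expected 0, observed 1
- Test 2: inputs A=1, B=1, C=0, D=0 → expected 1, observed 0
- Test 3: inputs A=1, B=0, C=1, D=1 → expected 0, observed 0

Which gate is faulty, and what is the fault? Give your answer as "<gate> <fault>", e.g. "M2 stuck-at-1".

M2 inverted output

Fault-free values for test 1 (A=0, B=0, C=1, D=1): M1=0, M2=0, M3=1, M4=0, giving Y=0. Observed 1.
Test 1: faults giving observed 1 are {M1 stuck-at-1, M1 inverted output, M2 stuck-at-1, M2 inverted output, M4 stuck-at-1, M4 inverted output}.
Test 2 (A=1, B=1, C=0, D=0): fault-free M1=1, M2=1, M3=1, M4=1 → 1; observed 0. Eliminates M1 stuck-at-1, M1 inverted output, M2 stuck-at-1, M4 stuck-at-1.
Test 3 (A=1, B=0, C=1, D=1): fault-free M1=0, M2=0, M3=0, M4=0 → 0; observed 0. Eliminates M4 inverted output.
Only M2 inverted output is consistent with every test.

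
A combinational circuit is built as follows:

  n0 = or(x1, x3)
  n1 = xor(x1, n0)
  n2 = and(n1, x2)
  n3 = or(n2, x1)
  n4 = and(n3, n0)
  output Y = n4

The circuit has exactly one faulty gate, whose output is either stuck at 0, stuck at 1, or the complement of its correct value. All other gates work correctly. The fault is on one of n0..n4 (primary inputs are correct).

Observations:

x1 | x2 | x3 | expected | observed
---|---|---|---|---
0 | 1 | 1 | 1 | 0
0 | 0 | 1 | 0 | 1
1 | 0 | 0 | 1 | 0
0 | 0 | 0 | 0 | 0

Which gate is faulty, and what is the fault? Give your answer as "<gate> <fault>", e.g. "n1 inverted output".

n3 inverted output

Fault-free values for test 1 (x1=0, x2=1, x3=1): n0=1, n1=1, n2=1, n3=1, n4=1, giving Y=1. Observed 0.
Test 1: faults giving observed 0 are {n0 stuck-at-0, n0 inverted output, n1 stuck-at-0, n1 inverted output, n2 stuck-at-0, n2 inverted output, n3 stuck-at-0, n3 inverted output, n4 stuck-at-0, n4 inverted output}.
Test 2 (x1=0, x2=0, x3=1): fault-free n0=1, n1=1, n2=0, n3=0, n4=0 → 0; observed 1. Eliminates n0 stuck-at-0, n0 inverted output, n1 stuck-at-0, n1 inverted output, n2 stuck-at-0, n3 stuck-at-0, n4 stuck-at-0.
Test 3 (x1=1, x2=0, x3=0): fault-free n0=1, n1=0, n2=0, n3=1, n4=1 → 1; observed 0. Eliminates n2 inverted output.
Test 4 (x1=0, x2=0, x3=0): fault-free n0=0, n1=0, n2=0, n3=0, n4=0 → 0; observed 0. Eliminates n4 inverted output.
Only n3 inverted output is consistent with every test.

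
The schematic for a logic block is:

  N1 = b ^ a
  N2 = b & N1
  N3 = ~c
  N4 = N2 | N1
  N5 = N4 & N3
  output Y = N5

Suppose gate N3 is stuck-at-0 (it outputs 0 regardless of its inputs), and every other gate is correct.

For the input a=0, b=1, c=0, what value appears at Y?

Propagate with N3 forced: N1=1, N2=1, N3=0 [stuck-at-0], N4=1, N5=0.
So Y = 0. (Without the fault it would be 1.)

0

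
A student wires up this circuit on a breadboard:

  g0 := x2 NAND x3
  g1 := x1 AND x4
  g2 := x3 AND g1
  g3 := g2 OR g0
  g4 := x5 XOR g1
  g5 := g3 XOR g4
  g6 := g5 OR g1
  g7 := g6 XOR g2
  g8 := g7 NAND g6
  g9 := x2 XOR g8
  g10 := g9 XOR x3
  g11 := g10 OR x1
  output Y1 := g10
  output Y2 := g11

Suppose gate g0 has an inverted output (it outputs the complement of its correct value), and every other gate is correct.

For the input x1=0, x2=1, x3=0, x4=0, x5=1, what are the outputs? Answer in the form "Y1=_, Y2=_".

Propagate with g0 forced: g0=0 [inverted output], g1=0, g2=0, g3=0, g4=1, g5=1, g6=1, g7=1, g8=0, g9=1, g10=1, g11=1.
So the outputs are Y1=1, Y2=1. (Without the fault they would be Y1=0, Y2=0.)

Y1=1, Y2=1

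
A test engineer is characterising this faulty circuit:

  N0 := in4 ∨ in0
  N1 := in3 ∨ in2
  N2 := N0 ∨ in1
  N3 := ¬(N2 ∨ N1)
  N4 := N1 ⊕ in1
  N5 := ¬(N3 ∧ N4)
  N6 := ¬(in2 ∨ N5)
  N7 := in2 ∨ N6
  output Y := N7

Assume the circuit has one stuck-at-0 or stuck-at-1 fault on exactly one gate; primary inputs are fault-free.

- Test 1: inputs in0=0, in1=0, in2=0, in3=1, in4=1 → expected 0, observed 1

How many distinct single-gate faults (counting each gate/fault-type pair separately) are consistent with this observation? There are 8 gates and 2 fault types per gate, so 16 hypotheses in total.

Fault-free: N0=1, N1=1, N2=1, N3=0, N4=1, N5=1, N6=0, N7=0 → 0. Observed 1.
  N0: none of the 2 fault types match ✗
  N1: none of the 2 fault types match ✗
  N2: none of the 2 fault types match ✗
  N3: stuck-at-1 ✓; others ✗
  N4: none of the 2 fault types match ✗
  N5: stuck-at-0 ✓; others ✗
  N6: stuck-at-1 ✓; others ✗
  N7: stuck-at-1 ✓; others ✗
Consistent faults: {N3 stuck-at-1, N5 stuck-at-0, N6 stuck-at-1, N7 stuck-at-1} — 4 in all.

4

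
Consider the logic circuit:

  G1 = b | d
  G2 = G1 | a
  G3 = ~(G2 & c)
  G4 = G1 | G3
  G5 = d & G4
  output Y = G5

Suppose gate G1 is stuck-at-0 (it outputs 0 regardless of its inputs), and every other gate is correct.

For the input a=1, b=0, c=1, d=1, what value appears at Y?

Propagate with G1 forced: G1=0 [stuck-at-0], G2=1, G3=0, G4=0, G5=0.
So Y = 0. (Without the fault it would be 1.)

0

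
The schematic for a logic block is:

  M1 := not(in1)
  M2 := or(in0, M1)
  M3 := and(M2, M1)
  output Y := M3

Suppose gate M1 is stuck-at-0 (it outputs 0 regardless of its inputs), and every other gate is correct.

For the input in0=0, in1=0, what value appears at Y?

0

Propagate with M1 forced: M1=0 [stuck-at-0], M2=0, M3=0.
So Y = 0. (Without the fault it would be 1.)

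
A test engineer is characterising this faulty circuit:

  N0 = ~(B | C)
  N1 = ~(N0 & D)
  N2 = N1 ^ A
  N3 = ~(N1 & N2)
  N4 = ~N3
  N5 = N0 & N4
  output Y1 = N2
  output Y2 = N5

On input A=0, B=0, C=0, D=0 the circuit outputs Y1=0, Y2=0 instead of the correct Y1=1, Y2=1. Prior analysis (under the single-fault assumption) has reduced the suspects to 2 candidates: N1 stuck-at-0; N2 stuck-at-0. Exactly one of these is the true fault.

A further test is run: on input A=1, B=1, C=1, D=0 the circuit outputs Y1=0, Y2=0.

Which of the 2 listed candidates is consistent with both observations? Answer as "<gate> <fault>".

Evaluate each candidate on input A=1, B=1, C=1, D=0:
  N1 stuck-at-0: N0=0, N1=0 [stuck-at-0], N2=1, N3=1, N4=0, N5=0 → Y1=1, Y2=0 — eliminated
  N2 stuck-at-0: N0=0, N1=1, N2=0 [stuck-at-0], N3=1, N4=0, N5=0 → Y1=0, Y2=0 — matches
Only N2 stuck-at-0 reproduces the observed Y1=0, Y2=0.

N2 stuck-at-0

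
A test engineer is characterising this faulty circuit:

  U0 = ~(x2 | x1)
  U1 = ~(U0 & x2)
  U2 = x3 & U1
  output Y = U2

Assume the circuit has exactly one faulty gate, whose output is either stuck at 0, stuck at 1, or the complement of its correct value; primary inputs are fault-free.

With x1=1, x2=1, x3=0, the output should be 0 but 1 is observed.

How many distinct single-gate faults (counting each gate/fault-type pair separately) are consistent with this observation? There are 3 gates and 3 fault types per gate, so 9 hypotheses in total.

Fault-free: U0=0, U1=1, U2=0 → 0. Observed 1.
  U0 stuck-at-0: output 0 ✗
  U0 stuck-at-1: output 0 ✗
  U0 inverted output: output 0 ✗
  U1 stuck-at-0: output 0 ✗
  U1 stuck-at-1: output 0 ✗
  U1 inverted output: output 0 ✗
  U2 stuck-at-0: output 0 ✗
  U2 stuck-at-1: output 1 ✓
  U2 inverted output: output 1 ✓
Consistent faults: {U2 stuck-at-1, U2 inverted output} — 2 in all.

2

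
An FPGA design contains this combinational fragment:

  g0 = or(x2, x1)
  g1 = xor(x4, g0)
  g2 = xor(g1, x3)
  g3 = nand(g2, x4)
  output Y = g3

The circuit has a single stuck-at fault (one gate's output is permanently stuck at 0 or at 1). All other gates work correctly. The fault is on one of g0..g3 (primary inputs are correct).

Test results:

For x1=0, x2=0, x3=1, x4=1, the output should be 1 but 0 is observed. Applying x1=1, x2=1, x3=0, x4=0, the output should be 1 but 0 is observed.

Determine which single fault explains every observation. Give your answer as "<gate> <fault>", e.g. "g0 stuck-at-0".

Fault-free values for test 1 (x1=0, x2=0, x3=1, x4=1): g0=0, g1=1, g2=0, g3=1, giving Y=1. Observed 0.
Test 1: faults giving observed 0 are {g0 stuck-at-1, g1 stuck-at-0, g2 stuck-at-1, g3 stuck-at-0}.
Test 2 (x1=1, x2=1, x3=0, x4=0): fault-free g0=1, g1=1, g2=1, g3=1 → 1; observed 0. Eliminates g0 stuck-at-1, g1 stuck-at-0, g2 stuck-at-1.
Only g3 stuck-at-0 is consistent with every test.

g3 stuck-at-0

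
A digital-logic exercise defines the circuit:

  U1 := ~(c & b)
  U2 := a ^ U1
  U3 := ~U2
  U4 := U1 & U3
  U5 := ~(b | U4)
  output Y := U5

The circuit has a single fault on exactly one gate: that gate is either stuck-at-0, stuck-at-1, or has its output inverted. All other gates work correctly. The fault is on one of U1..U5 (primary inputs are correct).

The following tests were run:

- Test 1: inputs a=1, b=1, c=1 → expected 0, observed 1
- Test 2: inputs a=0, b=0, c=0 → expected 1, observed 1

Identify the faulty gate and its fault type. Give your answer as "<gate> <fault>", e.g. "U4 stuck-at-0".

Fault-free values for test 1 (a=1, b=1, c=1): U1=0, U2=1, U3=0, U4=0, U5=0, giving Y=0. Observed 1.
Test 1: faults giving observed 1 are {U5 stuck-at-1, U5 inverted output}.
Test 2 (a=0, b=0, c=0): fault-free U1=1, U2=1, U3=0, U4=0, U5=1 → 1; observed 1. Eliminates U5 inverted output.
Only U5 stuck-at-1 is consistent with every test.

U5 stuck-at-1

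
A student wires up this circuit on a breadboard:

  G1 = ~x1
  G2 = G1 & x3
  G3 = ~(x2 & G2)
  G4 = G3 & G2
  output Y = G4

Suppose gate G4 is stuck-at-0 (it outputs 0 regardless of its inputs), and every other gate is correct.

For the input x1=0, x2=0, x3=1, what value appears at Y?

0

Propagate with G4 forced: G1=1, G2=1, G3=1, G4=0 [stuck-at-0].
So Y = 0. (Without the fault it would be 1.)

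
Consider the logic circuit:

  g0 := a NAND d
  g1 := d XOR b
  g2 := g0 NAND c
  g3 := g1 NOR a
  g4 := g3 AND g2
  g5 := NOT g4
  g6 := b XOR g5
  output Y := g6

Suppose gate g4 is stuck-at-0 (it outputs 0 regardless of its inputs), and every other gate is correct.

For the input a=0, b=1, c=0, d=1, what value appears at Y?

Propagate with g4 forced: g0=1, g1=0, g2=1, g3=1, g4=0 [stuck-at-0], g5=1, g6=0.
So Y = 0. (Without the fault it would be 1.)

0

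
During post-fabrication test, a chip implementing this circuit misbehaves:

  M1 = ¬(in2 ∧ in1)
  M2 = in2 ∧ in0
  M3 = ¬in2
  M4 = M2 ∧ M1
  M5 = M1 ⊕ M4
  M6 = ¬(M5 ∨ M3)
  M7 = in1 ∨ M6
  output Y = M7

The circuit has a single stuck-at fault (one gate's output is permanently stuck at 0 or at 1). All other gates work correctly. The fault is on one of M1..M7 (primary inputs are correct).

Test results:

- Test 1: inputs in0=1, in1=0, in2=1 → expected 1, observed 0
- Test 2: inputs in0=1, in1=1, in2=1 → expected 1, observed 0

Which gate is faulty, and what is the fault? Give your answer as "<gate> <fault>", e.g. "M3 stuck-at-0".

Fault-free values for test 1 (in0=1, in1=0, in2=1): M1=1, M2=1, M3=0, M4=1, M5=0, M6=1, M7=1, giving Y=1. Observed 0.
Test 1: faults giving observed 0 are {M2 stuck-at-0, M3 stuck-at-1, M4 stuck-at-0, M5 stuck-at-1, M6 stuck-at-0, M7 stuck-at-0}.
Test 2 (in0=1, in1=1, in2=1): fault-free M1=0, M2=1, M3=0, M4=0, M5=0, M6=1, M7=1 → 1; observed 0. Eliminates M2 stuck-at-0, M3 stuck-at-1, M4 stuck-at-0, M5 stuck-at-1, M6 stuck-at-0.
Only M7 stuck-at-0 is consistent with every test.

M7 stuck-at-0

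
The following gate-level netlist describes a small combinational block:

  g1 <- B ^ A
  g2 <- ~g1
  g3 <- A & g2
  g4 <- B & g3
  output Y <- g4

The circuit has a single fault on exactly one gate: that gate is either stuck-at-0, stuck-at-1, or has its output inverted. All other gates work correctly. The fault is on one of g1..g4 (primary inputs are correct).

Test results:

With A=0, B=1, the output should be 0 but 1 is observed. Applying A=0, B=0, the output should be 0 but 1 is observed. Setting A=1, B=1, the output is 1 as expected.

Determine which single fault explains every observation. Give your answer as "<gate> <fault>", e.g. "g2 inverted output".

g4 stuck-at-1

Fault-free values for test 1 (A=0, B=1): g1=1, g2=0, g3=0, g4=0, giving Y=0. Observed 1.
Test 1: faults giving observed 1 are {g3 stuck-at-1, g3 inverted output, g4 stuck-at-1, g4 inverted output}.
Test 2 (A=0, B=0): fault-free g1=0, g2=1, g3=0, g4=0 → 0; observed 1. Eliminates g3 stuck-at-1, g3 inverted output.
Test 3 (A=1, B=1): fault-free g1=0, g2=1, g3=1, g4=1 → 1; observed 1. Eliminates g4 inverted output.
Only g4 stuck-at-1 is consistent with every test.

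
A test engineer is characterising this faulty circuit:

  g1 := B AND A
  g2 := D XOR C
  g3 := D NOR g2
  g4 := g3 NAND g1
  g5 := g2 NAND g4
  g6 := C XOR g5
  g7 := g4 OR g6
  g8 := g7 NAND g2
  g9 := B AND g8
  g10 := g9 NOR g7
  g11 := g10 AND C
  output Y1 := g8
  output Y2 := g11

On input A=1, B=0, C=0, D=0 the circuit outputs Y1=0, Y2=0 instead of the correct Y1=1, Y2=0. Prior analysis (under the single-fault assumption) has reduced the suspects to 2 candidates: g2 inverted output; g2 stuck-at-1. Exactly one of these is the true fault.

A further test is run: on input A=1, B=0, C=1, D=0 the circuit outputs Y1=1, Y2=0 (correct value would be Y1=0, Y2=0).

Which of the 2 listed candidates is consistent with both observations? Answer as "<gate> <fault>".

g2 inverted output

Evaluate each candidate on input A=1, B=0, C=1, D=0:
  g2 inverted output: g1=0, g2=0 [inverted output], g3=1, g4=1, g5=1, g6=0, g7=1, g8=1, g9=0, g10=0, g11=0 → Y1=1, Y2=0 — matches
  g2 stuck-at-1: g1=0, g2=1 [stuck-at-1], g3=0, g4=1, g5=0, g6=1, g7=1, g8=0, g9=0, g10=0, g11=0 → Y1=0, Y2=0 — eliminated
Only g2 inverted output reproduces the observed Y1=1, Y2=0.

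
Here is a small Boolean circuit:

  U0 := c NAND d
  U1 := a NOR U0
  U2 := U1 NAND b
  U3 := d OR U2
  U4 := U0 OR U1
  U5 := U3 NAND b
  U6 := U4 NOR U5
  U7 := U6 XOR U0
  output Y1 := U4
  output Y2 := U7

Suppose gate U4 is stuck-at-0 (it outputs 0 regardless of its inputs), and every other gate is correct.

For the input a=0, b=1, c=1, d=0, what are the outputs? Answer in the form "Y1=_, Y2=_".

Y1=0, Y2=0

Propagate with U4 forced: U0=1, U1=0, U2=1, U3=1, U4=0 [stuck-at-0], U5=0, U6=1, U7=0.
So the outputs are Y1=0, Y2=0. (Without the fault they would be Y1=1, Y2=1.)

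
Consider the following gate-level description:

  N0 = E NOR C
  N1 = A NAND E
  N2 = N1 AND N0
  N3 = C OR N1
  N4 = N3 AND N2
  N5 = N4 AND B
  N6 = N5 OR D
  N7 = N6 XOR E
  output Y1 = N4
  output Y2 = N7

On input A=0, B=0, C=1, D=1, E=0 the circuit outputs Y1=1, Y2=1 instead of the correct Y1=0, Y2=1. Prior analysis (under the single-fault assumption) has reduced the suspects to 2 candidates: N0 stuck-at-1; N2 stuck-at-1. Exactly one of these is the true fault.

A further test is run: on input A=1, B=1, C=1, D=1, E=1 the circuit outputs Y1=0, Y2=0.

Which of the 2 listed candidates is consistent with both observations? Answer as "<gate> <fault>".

Evaluate each candidate on input A=1, B=1, C=1, D=1, E=1:
  N0 stuck-at-1: N0=1 [stuck-at-1], N1=0, N2=0, N3=1, N4=0, N5=0, N6=1, N7=0 → Y1=0, Y2=0 — matches
  N2 stuck-at-1: N0=0, N1=0, N2=1 [stuck-at-1], N3=1, N4=1, N5=1, N6=1, N7=0 → Y1=1, Y2=0 — eliminated
Only N0 stuck-at-1 reproduces the observed Y1=0, Y2=0.

N0 stuck-at-1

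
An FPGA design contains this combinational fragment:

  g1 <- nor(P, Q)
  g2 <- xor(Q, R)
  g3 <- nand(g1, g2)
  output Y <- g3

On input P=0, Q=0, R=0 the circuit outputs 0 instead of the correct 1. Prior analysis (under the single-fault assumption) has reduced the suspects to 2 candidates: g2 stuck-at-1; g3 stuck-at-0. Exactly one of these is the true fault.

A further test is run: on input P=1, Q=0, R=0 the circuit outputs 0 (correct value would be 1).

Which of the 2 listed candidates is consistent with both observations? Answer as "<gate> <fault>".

g3 stuck-at-0

Evaluate each candidate on input P=1, Q=0, R=0:
  g2 stuck-at-1: g1=0, g2=1 [stuck-at-1], g3=1 → 1 — eliminated
  g3 stuck-at-0: g1=0, g2=0, g3=0 [stuck-at-0] → 0 — matches
Only g3 stuck-at-0 reproduces the observed 0.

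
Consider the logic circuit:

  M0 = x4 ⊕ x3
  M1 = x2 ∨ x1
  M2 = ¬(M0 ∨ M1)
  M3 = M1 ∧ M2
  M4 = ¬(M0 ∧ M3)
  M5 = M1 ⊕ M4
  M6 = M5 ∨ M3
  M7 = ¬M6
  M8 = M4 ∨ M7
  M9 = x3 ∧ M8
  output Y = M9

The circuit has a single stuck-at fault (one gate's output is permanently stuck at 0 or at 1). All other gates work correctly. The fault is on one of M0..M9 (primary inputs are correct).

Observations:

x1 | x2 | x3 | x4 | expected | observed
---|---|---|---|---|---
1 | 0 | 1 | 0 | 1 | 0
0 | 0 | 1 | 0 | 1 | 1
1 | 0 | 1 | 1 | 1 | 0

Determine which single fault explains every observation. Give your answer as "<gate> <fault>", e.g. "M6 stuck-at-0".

Fault-free values for test 1 (x1=1, x2=0, x3=1, x4=0): M0=1, M1=1, M2=0, M3=0, M4=1, M5=0, M6=0, M7=1, M8=1, M9=1, giving Y=1. Observed 0.
Test 1: faults giving observed 0 are {M2 stuck-at-1, M3 stuck-at-1, M4 stuck-at-0, M8 stuck-at-0, M9 stuck-at-0}.
Test 2 (x1=0, x2=0, x3=1, x4=0): fault-free M0=1, M1=0, M2=0, M3=0, M4=1, M5=1, M6=1, M7=0, M8=1, M9=1 → 1; observed 1. Eliminates M3 stuck-at-1, M8 stuck-at-0, M9 stuck-at-0.
Test 3 (x1=1, x2=0, x3=1, x4=1): fault-free M0=0, M1=1, M2=0, M3=0, M4=1, M5=0, M6=0, M7=1, M8=1, M9=1 → 1; observed 0. Eliminates M2 stuck-at-1.
Only M4 stuck-at-0 is consistent with every test.

M4 stuck-at-0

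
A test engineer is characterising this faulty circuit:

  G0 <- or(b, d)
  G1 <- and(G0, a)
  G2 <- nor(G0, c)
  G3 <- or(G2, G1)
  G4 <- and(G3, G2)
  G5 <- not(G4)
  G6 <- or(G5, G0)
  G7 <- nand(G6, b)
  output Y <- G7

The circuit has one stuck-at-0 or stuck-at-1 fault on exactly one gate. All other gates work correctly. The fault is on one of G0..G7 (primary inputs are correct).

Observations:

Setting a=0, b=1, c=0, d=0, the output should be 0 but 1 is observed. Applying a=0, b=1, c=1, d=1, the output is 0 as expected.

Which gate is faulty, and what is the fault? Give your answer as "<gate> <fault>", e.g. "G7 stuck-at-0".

Fault-free values for test 1 (a=0, b=1, c=0, d=0): G0=1, G1=0, G2=0, G3=0, G4=0, G5=1, G6=1, G7=0, giving Y=0. Observed 1.
Test 1: faults giving observed 1 are {G0 stuck-at-0, G6 stuck-at-0, G7 stuck-at-1}.
Test 2 (a=0, b=1, c=1, d=1): fault-free G0=1, G1=0, G2=0, G3=0, G4=0, G5=1, G6=1, G7=0 → 0; observed 0. Eliminates G6 stuck-at-0, G7 stuck-at-1.
Only G0 stuck-at-0 is consistent with every test.

G0 stuck-at-0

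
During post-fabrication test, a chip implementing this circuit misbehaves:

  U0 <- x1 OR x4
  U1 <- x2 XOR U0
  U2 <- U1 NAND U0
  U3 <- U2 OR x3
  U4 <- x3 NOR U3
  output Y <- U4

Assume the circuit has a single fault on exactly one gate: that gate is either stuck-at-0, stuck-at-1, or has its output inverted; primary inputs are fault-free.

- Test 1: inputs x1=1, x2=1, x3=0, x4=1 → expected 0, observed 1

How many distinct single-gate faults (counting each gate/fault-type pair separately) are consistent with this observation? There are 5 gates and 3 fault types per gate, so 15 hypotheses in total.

8

Fault-free: U0=1, U1=0, U2=1, U3=1, U4=0 → 0. Observed 1.
  U0: none of the 3 fault types match ✗
  U1: stuck-at-1, inverted output ✓; others ✗
  U2: stuck-at-0, inverted output ✓; others ✗
  U3: stuck-at-0, inverted output ✓; others ✗
  U4: stuck-at-1, inverted output ✓; others ✗
Consistent faults: {U1 stuck-at-1, U1 inverted output, U2 stuck-at-0, U2 inverted output, U3 stuck-at-0, U3 inverted output, U4 stuck-at-1, U4 inverted output} — 8 in all.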